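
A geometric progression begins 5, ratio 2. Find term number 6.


aₙ = a₁·r^(n-1)
= 5×2^5
= 5×32
= 160

a_6 = 160


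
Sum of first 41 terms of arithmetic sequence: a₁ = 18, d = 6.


aₙ = 18 + (41-1)×6 = 258
Sₙ = n(a₁+aₙ)/2 = 41×(18+258)/2
= 41×276/2 = 5658

S_41 = 5658


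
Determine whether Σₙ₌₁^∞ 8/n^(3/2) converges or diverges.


p-series test: Σ c/n^p converges if p > 1, diverges if p ≤ 1 (constant c > 0 doesn't affect convergence).
p = 3/2
3/2 > 1 → CONVERGES

Converges (p = 3/2 > 1)


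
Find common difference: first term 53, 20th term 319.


d = (aₙ - a₁)/(n-1)
= (319 - 53)/(20-1)
= 266/19 = 14

d = 14


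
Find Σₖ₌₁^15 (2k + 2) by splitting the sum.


Σ(2k+2) = 2·Σk + 2·n
= 2·120 + 2·15
= 240 + 30 = 270

Σ = 270


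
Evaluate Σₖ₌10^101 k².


Σₖ₌10^101 k² = Σₖ₌₁^101 k² − Σₖ₌₁^9 k²
= 101·102·203/6 − 9·10·19/6
= 348551 − 285 = 348266

Σk² = 348266


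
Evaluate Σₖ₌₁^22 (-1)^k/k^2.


S = -1 + 1/4 - 1/9 + 1/16 - 1/25 + 1/36 - 1/49 + 1/64 ± ...
= -0.8215
(Full series converges to -π²/12 ≈ -0.8225)

S_22 = -0.8215


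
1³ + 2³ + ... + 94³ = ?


n(n+1)/2 = 94×95/2 = 4465
Σk³ = 4465² = 19936225

Σk³ = 19936225


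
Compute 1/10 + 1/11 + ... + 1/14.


Σₖ₌10^14 1/k = 1/10 + 1/11 + 1/12 + 1/13 + 1/14
= 25381/60060
≈ 0.4226

Sum = 25381/60060 ≈ 0.4226


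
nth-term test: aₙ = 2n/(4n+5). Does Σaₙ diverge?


lim(n→∞) 2n/(4n+5) = 2/4 = 1/2  (divide numerator and denominator by n)
lim aₙ = 1/2 ≠ 0 → series DIVERGES

Diverges (lim aₙ = 1/2 ≠ 0)


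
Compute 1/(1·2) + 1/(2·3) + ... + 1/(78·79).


1/(k(k+1)) = 1/k - 1/(k+1) (partial fractions)
Telescoping: Σ = 1 - 1/79 = 78/79

Sum = 78/79


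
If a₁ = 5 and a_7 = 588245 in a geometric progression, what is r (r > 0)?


r^(n-1) = aₙ/a₁
r^6 = 588245/5 = 117649
r = 117649^(1/6)
= ±7; taking r > 0 gives r = 7

r = 7


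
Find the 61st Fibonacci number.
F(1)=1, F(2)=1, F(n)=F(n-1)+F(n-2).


Fibonacci sequence: 1, 1, 2, 3, 5, 8, 13, 21, 34, 55, 89, ...
F(61) = 2504730781961

F(61) = 2504730781961


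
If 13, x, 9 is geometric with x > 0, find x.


GM = √(13×9) = √117 = 10.8167

GM = 10.8167


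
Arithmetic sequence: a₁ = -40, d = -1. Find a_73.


aₙ = a₁ + (n-1)d
= -40 + (73-1)×-1
= -40 - 72
= -112

a_73 = -112


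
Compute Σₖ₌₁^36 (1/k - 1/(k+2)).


Telescoping with gap 2: two head and two tail terms survive.
= (1 + 1/2) - (1/37 + 1/38)
= 3/2 - 1/37 - 1/38 = 1017/703

Sum = 1017/703


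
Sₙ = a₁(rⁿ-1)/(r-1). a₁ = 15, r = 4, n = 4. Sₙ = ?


Sₙ = 15×(4^4 - 1)/(4 - 1)
= 15×(256 - 1)/3
= 15×255/3
= 1275

S_4 = 1275


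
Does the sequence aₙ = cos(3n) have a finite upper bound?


For all n, -1 ≤ cos(3n) ≤ 1, so -1 ≤ cos(3n) ≤ 1
Lower bound: -1, Upper bound: 1
The sequence IS bounded

Bounded (-1 ≤ aₙ ≤ 1)


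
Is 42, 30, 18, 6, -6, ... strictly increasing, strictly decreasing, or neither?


Differences: -12, -12, -12, -12
All differences < 0 → strictly DECREASING

Monotonically decreasing


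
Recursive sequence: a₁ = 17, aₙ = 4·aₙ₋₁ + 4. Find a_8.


Computing step by step:
a_1 = 17
a_2 = 72
a_3 = 292
a_4 = 1172
a_5 = 4692
a_6 = 18772
a_7 = 75092
a_8 = 300372


a_8 = 300372


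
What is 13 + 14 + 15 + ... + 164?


Σₖ₌13^164 k = Σₖ₌₁^164 k − Σₖ₌₁^12 k
= 164·165/2 − 12·13/2
= 13530 − 78 = 13452

Σk = 13452


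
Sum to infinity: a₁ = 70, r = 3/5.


S∞ = a₁/(1-r) = 70/(1 - 3/5)
= 70/(2/5)
= 175

S∞ = 175


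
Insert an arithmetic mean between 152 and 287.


AM = (152 + 287)/2 = 439/2 = 219.5

AM = 219.5


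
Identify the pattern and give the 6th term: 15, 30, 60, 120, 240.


Pattern: geometric (r=2)
Terms: 15, 30, 60, 120, 240
Next term = 480

Next term = 480


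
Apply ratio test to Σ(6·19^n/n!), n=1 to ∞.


aₙ = 6·19^n/n!
a_{n+1}/aₙ = 19^(n+1)/(n+1)! × n!/19^n  (constant 6 cancels)
= 19/(n+1)
L = lim(n→∞) 19/(n+1) = 0
L < 1 → series CONVERGES

Converges (ratio test: L = 0 < 1)


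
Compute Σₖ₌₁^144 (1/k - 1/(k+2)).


Telescoping with gap 2: two head and two tail terms survive.
= (1 + 1/2) - (1/145 + 1/146)
= 3/2 - 1/145 - 1/146 = 15732/10585

Sum = 15732/10585


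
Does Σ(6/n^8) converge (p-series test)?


p-series test: Σ c/n^p converges if p > 1, diverges if p ≤ 1 (constant c > 0 doesn't affect convergence).
p = 8
8 > 1 → CONVERGES

Converges (p = 8 > 1)


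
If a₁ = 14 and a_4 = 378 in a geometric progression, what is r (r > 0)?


r^(n-1) = aₙ/a₁
r^3 = 378/14 = 27
r = 27^(1/3)
= 3

r = 3


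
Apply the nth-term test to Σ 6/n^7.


lim(n→∞) 6/n^7 = 0
lim aₙ = 0 → nth-term test is INCONCLUSIVE
(Need other tests; this is actually a convergent p-series with p=7 > 1)

Inconclusive (lim aₙ = 0; need another test)


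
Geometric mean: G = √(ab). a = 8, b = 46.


GM = √(8×46) = √368 = 19.1833

GM = 19.1833


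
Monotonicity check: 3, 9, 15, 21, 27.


Differences: 6, 6, 6, 6
All differences > 0 → strictly INCREASING

Monotonically increasing


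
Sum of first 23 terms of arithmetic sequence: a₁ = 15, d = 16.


aₙ = 15 + (23-1)×16 = 367
Sₙ = n(a₁+aₙ)/2 = 23×(15+367)/2
= 23×382/2 = 4393

S_23 = 4393


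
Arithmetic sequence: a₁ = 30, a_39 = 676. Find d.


d = (aₙ - a₁)/(n-1)
= (676 - 30)/(39-1)
= 646/38 = 17

d = 17


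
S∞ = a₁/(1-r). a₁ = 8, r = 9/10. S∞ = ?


S∞ = a₁/(1-r) = 8/(1 - 9/10)
= 8/(1/10)
= 80

S∞ = 80


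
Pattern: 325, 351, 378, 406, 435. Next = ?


Pattern: triangular numbers: n(n+1)/2
Terms: 325, 351, 378, 406, 435
Next term = 465

Next term = 465


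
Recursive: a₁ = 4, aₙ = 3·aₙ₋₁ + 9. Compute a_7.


Computing step by step:
a_1 = 4
a_2 = 21
a_3 = 72
a_4 = 225
a_5 = 684
a_6 = 2061
a_7 = 6192


a_7 = 6192


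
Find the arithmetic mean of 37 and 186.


AM = (37 + 186)/2 = 223/2 = 111.5

AM = 111.5


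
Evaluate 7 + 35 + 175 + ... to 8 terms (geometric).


Sₙ = 7×(5^8 - 1)/(5 - 1)
= 7×(390625 - 1)/4
= 7×390624/4
= 683592

S_8 = 683592


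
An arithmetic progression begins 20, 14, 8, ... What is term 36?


aₙ = a₁ + (n-1)d
= 20 + (36-1)×-6
= 20 - 210
= -190

a_36 = -190


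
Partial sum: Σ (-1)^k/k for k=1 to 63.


S = -1 + 1/2 - 1/3 + 1/4 - 1/5 + 1/6 - 1/7 + 1/8 ± ...
= -0.701
(Full series converges to -ln(2) ≈ -0.6931)

S_63 = -0.701


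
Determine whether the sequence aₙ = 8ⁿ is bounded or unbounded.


aₙ = 8ⁿ → as n→∞, aₙ→∞ (since base 8 > 1)
No finite upper bound exists
The sequence is UNBOUNDED

Unbounded (aₙ → ∞ as n → ∞)


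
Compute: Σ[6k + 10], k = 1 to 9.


Σ(6k+10) = 6·Σk + 10·n
= 6·45 + 10·9
= 270 + 90 = 360

Σ = 360


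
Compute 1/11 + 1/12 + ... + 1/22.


Σₖ₌11^22 1/k = 1/11 + 1/12 + 1/13 + ... + 1/22
= 177351847/232792560
≈ 0.7618

Sum = 177351847/232792560 ≈ 0.7618


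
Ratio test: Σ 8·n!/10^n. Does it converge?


aₙ = 8·n!/10^n
a_{n+1}/aₙ = (n+1)!/10^(n+1) × 10^n/n!  (constant 8 cancels)
= (n+1)/10
L = lim(n→∞) (n+1)/10 = ∞
L > 1 → series DIVERGES

Diverges (ratio test: L = ∞ > 1)


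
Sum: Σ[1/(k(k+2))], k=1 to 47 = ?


1/(k(k+2)) = (1/2)·(1/k - 1/(k+2)) (partial fractions)
Telescoping: Σ = (1/2)·(1 + 1/2 - 1/48 - 1/49) = 3431/4704

Sum = 3431/4704


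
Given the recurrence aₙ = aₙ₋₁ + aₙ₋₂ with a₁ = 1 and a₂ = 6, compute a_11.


Computing iteratively: 1, 6, 7, 13, 20, 33, 53, 86, 139, 225, 364
a_11 = 364

a_11 = 364


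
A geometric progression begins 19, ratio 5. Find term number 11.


aₙ = a₁·r^(n-1)
= 19×5^10
= 19×9765625
= 185546875

a_11 = 185546875


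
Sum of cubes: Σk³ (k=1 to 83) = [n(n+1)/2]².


n(n+1)/2 = 83×84/2 = 3486
Σk³ = 3486² = 12152196

Σk³ = 12152196


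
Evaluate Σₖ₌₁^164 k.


n(n+1)/2 = 164×165/2 = 27060/2 = 13530

Σk = 13530


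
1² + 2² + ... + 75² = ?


n = 75
n(n+1)(2n+1)/6 = 75×76×151/6
= 860700/6 = 143450

Σk² = 143450


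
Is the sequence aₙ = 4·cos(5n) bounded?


For all n, -1 ≤ cos(5n) ≤ 1, so -4 ≤ 4·cos(5n) ≤ 4
Lower bound: -4, Upper bound: 4
The sequence IS bounded

Bounded (-4 ≤ aₙ ≤ 4)


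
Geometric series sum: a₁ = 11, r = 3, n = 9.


Sₙ = 11×(3^9 - 1)/(3 - 1)
= 11×(19683 - 1)/2
= 11×19682/2
= 108251

S_9 = 108251


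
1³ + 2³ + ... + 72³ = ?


n(n+1)/2 = 72×73/2 = 2628
Σk³ = 2628² = 6906384

Σk³ = 6906384


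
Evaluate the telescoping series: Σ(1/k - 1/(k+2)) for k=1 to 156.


Telescoping with gap 2: two head and two tail terms survive.
= (1 + 1/2) - (1/157 + 1/158)
= 3/2 - 1/157 - 1/158 = 18447/12403

Sum = 18447/12403


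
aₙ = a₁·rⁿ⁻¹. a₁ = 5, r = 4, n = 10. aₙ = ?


aₙ = a₁·r^(n-1)
= 5×4^9
= 5×262144
= 1310720

a_10 = 1310720


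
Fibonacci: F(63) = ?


Fibonacci sequence: 1, 1, 2, 3, 5, 8, 13, 21, 34, 55, 89, ...
F(63) = 6557470319842

F(63) = 6557470319842


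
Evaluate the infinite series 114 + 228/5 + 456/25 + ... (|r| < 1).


S∞ = a₁/(1-r) = 114/(1 - 2/5)
= 114/(3/5)
= 190

S∞ = 190


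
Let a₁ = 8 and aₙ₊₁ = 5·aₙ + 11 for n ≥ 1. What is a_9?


Computing step by step:
a_1 = 8
a_2 = 51
a_3 = 266
a_4 = 1341
a_5 = 6716
a_6 = 33591
a_7 = 167966
a_8 = 839841
a_9 = 4199216


a_9 = 4199216


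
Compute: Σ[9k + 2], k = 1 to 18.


Σ(9k+2) = 9·Σk + 2·n
= 9·171 + 2·18
= 1539 + 36 = 1575

Σ = 1575


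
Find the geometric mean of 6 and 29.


GM = √(6×29) = √174 = 13.1909

GM = 13.1909


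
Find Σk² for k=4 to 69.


Σₖ₌4^69 k² = Σₖ₌₁^69 k² − Σₖ₌₁^3 k²
= 69·70·139/6 − 3·4·7/6
= 111895 − 14 = 111881

Σk² = 111881


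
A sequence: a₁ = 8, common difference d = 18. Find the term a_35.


aₙ = a₁ + (n-1)d
= 8 + (35-1)×18
= 8 + 612
= 620

a_35 = 620


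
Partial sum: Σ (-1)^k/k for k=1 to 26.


S = -1 + 1/2 - 1/3 + 1/4 - 1/5 + 1/6 - 1/7 + 1/8 ± ...
= -0.6743
(Full series converges to -ln(2) ≈ -0.6931)

S_26 = -0.6743


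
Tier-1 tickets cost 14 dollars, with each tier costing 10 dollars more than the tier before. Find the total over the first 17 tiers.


aₙ = 14 + (17-1)×10 = 174
Sₙ = n(a₁+aₙ)/2 = 17×(14+174)/2
= 17×188/2 = 1598

S_17 = 1598


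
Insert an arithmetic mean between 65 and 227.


AM = (65 + 227)/2 = 292/2 = 146

AM = 146


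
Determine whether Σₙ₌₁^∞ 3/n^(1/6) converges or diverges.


p-series test: Σ c/n^p converges if p > 1, diverges if p ≤ 1 (constant c > 0 doesn't affect convergence).
p = 1/6
1/6 ≤ 1 → DIVERGES

Diverges (p = 1/6 ≤ 1)


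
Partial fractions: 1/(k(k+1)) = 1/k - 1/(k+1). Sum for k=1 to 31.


1/(k(k+1)) = 1/k - 1/(k+1) (partial fractions)
Telescoping: Σ = 1 - 1/32 = 31/32

Sum = 31/32


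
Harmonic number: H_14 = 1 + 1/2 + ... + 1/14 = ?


H_14 = 1/1 + 1/2 + 1/3 + ... + 1/14
= 1171733/360360
≈ 3.2516

H_14 = 1171733/360360 ≈ 3.2516


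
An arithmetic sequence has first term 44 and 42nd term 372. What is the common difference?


d = (aₙ - a₁)/(n-1)
= (372 - 44)/(42-1)
= 328/41 = 8

d = 8


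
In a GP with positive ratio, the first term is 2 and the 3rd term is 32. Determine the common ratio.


r^(n-1) = aₙ/a₁
r^2 = 32/2 = 16
r = 16^(1/2)
= ±4; taking r > 0 gives r = 4

r = 4


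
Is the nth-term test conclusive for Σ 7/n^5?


lim(n→∞) 7/n^5 = 0
lim aₙ = 0 → nth-term test is INCONCLUSIVE
(Need other tests; this is actually a convergent p-series with p=5 > 1)

Inconclusive (lim aₙ = 0; need another test)


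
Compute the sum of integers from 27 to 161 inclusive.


Σₖ₌27^161 k = Σₖ₌₁^161 k − Σₖ₌₁^26 k
= 161·162/2 − 26·27/2
= 13041 − 351 = 12690

Σk = 12690


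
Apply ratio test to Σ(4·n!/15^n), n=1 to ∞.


aₙ = 4·n!/15^n
a_{n+1}/aₙ = (n+1)!/15^(n+1) × 15^n/n!  (constant 4 cancels)
= (n+1)/15
L = lim(n→∞) (n+1)/15 = ∞
L > 1 → series DIVERGES

Diverges (ratio test: L = ∞ > 1)


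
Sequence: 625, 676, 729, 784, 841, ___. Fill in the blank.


Pattern: perfect squares: n²
Terms: 625, 676, 729, 784, 841
Next term = 900

Next term = 900


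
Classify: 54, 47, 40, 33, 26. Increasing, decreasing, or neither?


Differences: -7, -7, -7, -7
All differences < 0 → strictly DECREASING

Monotonically decreasing


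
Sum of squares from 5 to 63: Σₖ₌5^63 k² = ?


Σₖ₌5^63 k² = Σₖ₌₁^63 k² − Σₖ₌₁^4 k²
= 63·64·127/6 − 4·5·9/6
= 85344 − 30 = 85314

Σk² = 85314


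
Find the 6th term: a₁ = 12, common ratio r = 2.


aₙ = a₁·r^(n-1)
= 12×2^5
= 12×32
= 384

a_6 = 384


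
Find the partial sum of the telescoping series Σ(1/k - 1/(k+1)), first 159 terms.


Telescoping: adjacent terms cancel.
= 1/1 - 1/160
= 1 - 1/160 = 159/160

Sum = 159/160


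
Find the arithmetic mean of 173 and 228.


AM = (173 + 228)/2 = 401/2 = 200.5

AM = 200.5


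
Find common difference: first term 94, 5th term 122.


d = (aₙ - a₁)/(n-1)
= (122 - 94)/(5-1)
= 28/4 = 7

d = 7


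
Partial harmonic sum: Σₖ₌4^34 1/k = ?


Σₖ₌4^34 1/k = 1/4 + 1/5 + 1/6 + ... + 1/34
= 29994937019149/13127595717600
≈ 2.2849

Sum = 29994937019149/13127595717600 ≈ 2.2849


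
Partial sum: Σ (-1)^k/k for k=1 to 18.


S = -1 + 1/2 - 1/3 + 1/4 - 1/5 + 1/6 - 1/7 + 1/8 ± ...
= -0.6661
(Full series converges to -ln(2) ≈ -0.6931)

S_18 = -0.6661


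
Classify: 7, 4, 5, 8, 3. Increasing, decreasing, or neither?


Differences: -3, 1, 3, -5
Difference at position 2 is +1 (> 0) but position 1 is -3 (< 0) — sequence both rises and falls
→ NOT monotonic

Not monotonic


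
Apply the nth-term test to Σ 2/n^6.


lim(n→∞) 2/n^6 = 0
lim aₙ = 0 → nth-term test is INCONCLUSIVE
(Need other tests; this is actually a convergent p-series with p=6 > 1)

Inconclusive (lim aₙ = 0; need another test)


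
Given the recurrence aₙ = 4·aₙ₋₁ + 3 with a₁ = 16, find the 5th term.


Computing step by step:
a_1 = 16
a_2 = 67
a_3 = 271
a_4 = 1087
a_5 = 4351


a_5 = 4351


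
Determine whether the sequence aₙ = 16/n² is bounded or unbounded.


a₁ = 16, a₂ = 16/4, a₃ = 16/9, ...
0 < aₙ ≤ 16 for all n ≥ 1
The sequence IS bounded

Bounded (0 < aₙ ≤ 16)


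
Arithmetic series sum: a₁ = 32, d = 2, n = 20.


aₙ = 32 + (20-1)×2 = 70
Sₙ = n(a₁+aₙ)/2 = 20×(32+70)/2
= 20×102/2 = 1020

S_20 = 1020


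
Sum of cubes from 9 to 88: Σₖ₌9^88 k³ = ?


Σₖ₌9^88 k³ = [88·89/2]² − [8·9/2]²
= 15335056 − 1296 = 15333760

Σk³ = 15333760


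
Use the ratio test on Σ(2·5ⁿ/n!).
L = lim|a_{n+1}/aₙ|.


aₙ = 2·5^n/n!
a_{n+1}/aₙ = 5^(n+1)/(n+1)! × n!/5^n  (constant 2 cancels)
= 5/(n+1)
L = lim(n→∞) 5/(n+1) = 0
L < 1 → series CONVERGES

Converges (ratio test: L = 0 < 1)


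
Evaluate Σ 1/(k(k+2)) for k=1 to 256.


1/(k(k+2)) = (1/2)·(1/k - 1/(k+2)) (partial fractions)
Telescoping: Σ = (1/2)·(1 + 1/2 - 1/257 - 1/258) = 24736/33153

Sum = 24736/33153


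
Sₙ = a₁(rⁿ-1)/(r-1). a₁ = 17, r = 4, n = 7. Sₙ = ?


Sₙ = 17×(4^7 - 1)/(4 - 1)
= 17×(16384 - 1)/3
= 17×16383/3
= 92837

S_7 = 92837


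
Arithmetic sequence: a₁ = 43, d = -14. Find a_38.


aₙ = a₁ + (n-1)d
= 43 + (38-1)×-14
= 43 - 518
= -475

a_38 = -475


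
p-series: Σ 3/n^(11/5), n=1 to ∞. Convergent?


p-series test: Σ c/n^p converges if p > 1, diverges if p ≤ 1 (constant c > 0 doesn't affect convergence).
p = 11/5
11/5 > 1 → CONVERGES

Converges (p = 11/5 > 1)


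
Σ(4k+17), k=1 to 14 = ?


Σ(4k+17) = 4·Σk + 17·n
= 4·105 + 17·14
= 420 + 238 = 658

Σ = 658


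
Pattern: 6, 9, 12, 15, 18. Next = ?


Pattern: arithmetic (d=3)
Terms: 6, 9, 12, 15, 18
Next term = 21

Next term = 21


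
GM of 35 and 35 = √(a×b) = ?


GM = √(35×35) = √1225 = 35

GM = 35


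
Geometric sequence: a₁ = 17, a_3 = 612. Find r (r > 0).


r^(n-1) = aₙ/a₁
r^2 = 612/17 = 36
r = 36^(1/2)
= ±6; taking r > 0 gives r = 6

r = 6


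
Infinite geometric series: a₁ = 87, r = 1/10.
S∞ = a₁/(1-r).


S∞ = a₁/(1-r) = 87/(1 - 1/10)
= 87/(9/10)
= 290/3

S∞ = 290/3


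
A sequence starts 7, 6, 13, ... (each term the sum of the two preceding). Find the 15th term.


Computing iteratively: 7, 6, 13, 19, 32, 51, 83, 134, 217, 351, 568, 919, ...
a_15 = 3893

a_15 = 3893


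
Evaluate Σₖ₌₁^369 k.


n(n+1)/2 = 369×370/2 = 136530/2 = 68265

Σk = 68265


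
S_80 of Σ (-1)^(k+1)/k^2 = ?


S = 1 - 1/4 + 1/9 - 1/16 + 1/25 - 1/36 + 1/49 - 1/64 ± ...
= 0.8224
(Full series converges to +π²/12 ≈ +0.8225)

S_80 = 0.8224


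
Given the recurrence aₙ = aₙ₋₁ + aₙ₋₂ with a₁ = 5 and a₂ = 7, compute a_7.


Computing iteratively: 5, 7, 12, 19, 31, 50, 81
a_7 = 81

a_7 = 81


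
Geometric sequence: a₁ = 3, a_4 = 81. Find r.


r^(n-1) = aₙ/a₁
r^3 = 81/3 = 27
r = 27^(1/3)
= 3

r = 3


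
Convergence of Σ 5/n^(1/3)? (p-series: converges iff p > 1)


p-series test: Σ c/n^p converges if p > 1, diverges if p ≤ 1 (constant c > 0 doesn't affect convergence).
p = 1/3
1/3 ≤ 1 → DIVERGES

Diverges (p = 1/3 ≤ 1)


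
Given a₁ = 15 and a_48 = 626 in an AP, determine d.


d = (aₙ - a₁)/(n-1)
= (626 - 15)/(48-1)
= 611/47 = 13

d = 13


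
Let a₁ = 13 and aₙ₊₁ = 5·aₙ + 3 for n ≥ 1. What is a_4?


Computing step by step:
a_1 = 13
a_2 = 68
a_3 = 343
a_4 = 1718


a_4 = 1718


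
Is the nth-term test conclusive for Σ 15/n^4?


lim(n→∞) 15/n^4 = 0
lim aₙ = 0 → nth-term test is INCONCLUSIVE
(Need other tests; this is actually a convergent p-series with p=4 > 1)

Inconclusive (lim aₙ = 0; need another test)


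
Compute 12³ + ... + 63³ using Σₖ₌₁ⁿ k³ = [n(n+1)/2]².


Σₖ₌12^63 k³ = [63·64/2]² − [11·12/2]²
= 4064256 − 4356 = 4059900

Σk³ = 4059900


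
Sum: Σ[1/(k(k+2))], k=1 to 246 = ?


1/(k(k+2)) = (1/2)·(1/k - 1/(k+2)) (partial fractions)
Telescoping: Σ = (1/2)·(1 + 1/2 - 1/247 - 1/248) = 91389/122512

Sum = 91389/122512


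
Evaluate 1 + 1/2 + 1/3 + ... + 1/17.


H_17 = 1/1 + 1/2 + 1/3 + ... + 1/17
= 42142223/12252240
≈ 3.4396

H_17 = 42142223/12252240 ≈ 3.4396


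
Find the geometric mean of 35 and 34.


GM = √(35×34) = √1190 = 34.4964

GM = 34.4964


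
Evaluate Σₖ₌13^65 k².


Σₖ₌13^65 k² = Σₖ₌₁^65 k² − Σₖ₌₁^12 k²
= 65·66·131/6 − 12·13·25/6
= 93665 − 650 = 93015

Σk² = 93015


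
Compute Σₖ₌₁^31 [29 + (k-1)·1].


aₙ = 29 + (31-1)×1 = 59
Sₙ = n(a₁+aₙ)/2 = 31×(29+59)/2
= 31×88/2 = 1364

S_31 = 1364


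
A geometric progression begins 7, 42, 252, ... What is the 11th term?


aₙ = a₁·r^(n-1)
= 7×6^10
= 7×60466176
= 423263232

a_11 = 423263232


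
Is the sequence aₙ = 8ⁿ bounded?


aₙ = 8ⁿ → as n→∞, aₙ→∞ (since base 8 > 1)
No finite upper bound exists
The sequence is UNBOUNDED

Unbounded (aₙ → ∞ as n → ∞)


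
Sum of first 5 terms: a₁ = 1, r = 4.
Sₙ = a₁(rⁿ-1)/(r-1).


Sₙ = 1×(4^5 - 1)/(4 - 1)
= 1×(1024 - 1)/3
= 1×1023/3
= 341

S_5 = 341


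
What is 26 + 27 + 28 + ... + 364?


Σₖ₌26^364 k = Σₖ₌₁^364 k − Σₖ₌₁^25 k
= 364·365/2 − 25·26/2
= 66430 − 325 = 66105

Σk = 66105


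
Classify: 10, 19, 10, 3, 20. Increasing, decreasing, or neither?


Differences: 9, -9, -7, 17
Difference at position 1 is +9 (> 0) but position 2 is -9 (< 0) — sequence both rises and falls
→ NOT monotonic

Not monotonic


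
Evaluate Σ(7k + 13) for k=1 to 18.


Σ(7k+13) = 7·Σk + 13·n
= 7·171 + 13·18
= 1197 + 234 = 1431

Σ = 1431


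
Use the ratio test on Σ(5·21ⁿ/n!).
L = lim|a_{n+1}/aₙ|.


aₙ = 5·21^n/n!
a_{n+1}/aₙ = 21^(n+1)/(n+1)! × n!/21^n  (constant 5 cancels)
= 21/(n+1)
L = lim(n→∞) 21/(n+1) = 0
L < 1 → series CONVERGES

Converges (ratio test: L = 0 < 1)


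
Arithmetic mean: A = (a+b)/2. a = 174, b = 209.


AM = (174 + 209)/2 = 383/2 = 191.5

AM = 191.5


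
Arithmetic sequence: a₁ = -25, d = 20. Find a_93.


aₙ = a₁ + (n-1)d
= -25 + (93-1)×20
= -25 + 1840
= 1815

a_93 = 1815


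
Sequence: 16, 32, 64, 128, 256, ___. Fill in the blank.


Pattern: powers of 2: 2ⁿ
Terms: 16, 32, 64, 128, 256
Next term = 512

Next term = 512


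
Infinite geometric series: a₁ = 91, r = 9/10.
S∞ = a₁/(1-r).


S∞ = a₁/(1-r) = 91/(1 - 9/10)
= 91/(1/10)
= 910

S∞ = 910


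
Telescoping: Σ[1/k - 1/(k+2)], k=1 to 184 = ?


Telescoping with gap 2: two head and two tail terms survive.
= (1 + 1/2) - (1/185 + 1/186)
= 3/2 - 1/185 - 1/186 = 25622/17205

Sum = 25622/17205


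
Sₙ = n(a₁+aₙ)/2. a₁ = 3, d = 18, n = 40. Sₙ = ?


aₙ = 3 + (40-1)×18 = 705
Sₙ = n(a₁+aₙ)/2 = 40×(3+705)/2
= 40×708/2 = 14160

S_40 = 14160


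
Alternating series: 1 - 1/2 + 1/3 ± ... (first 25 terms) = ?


S = 1 - 1/2 + 1/3 - 1/4 + 1/5 - 1/6 + 1/7 - 1/8 ± ...
= 0.7127
(Full series converges to +ln(2) ≈ +0.6931)

S_25 = 0.7127


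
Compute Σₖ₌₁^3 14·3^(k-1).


Sₙ = 14×(3^3 - 1)/(3 - 1)
= 14×(27 - 1)/2
= 14×26/2
= 182

S_3 = 182


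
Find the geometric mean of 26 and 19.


GM = √(26×19) = √494 = 22.2261

GM = 22.2261


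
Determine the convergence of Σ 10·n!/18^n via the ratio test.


aₙ = 10·n!/18^n
a_{n+1}/aₙ = (n+1)!/18^(n+1) × 18^n/n!  (constant 10 cancels)
= (n+1)/18
L = lim(n→∞) (n+1)/18 = ∞
L > 1 → series DIVERGES

Diverges (ratio test: L = ∞ > 1)


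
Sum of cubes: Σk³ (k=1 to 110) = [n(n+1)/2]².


n(n+1)/2 = 110×111/2 = 6105
Σk³ = 6105² = 37271025

Σk³ = 37271025


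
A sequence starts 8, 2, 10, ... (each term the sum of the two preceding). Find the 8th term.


Computing iteratively: 8, 2, 10, 12, 22, 34, 56, 90
a_8 = 90

a_8 = 90


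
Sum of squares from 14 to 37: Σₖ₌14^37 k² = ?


Σₖ₌14^37 k² = Σₖ₌₁^37 k² − Σₖ₌₁^13 k²
= 37·38·75/6 − 13·14·27/6
= 17575 − 819 = 16756

Σk² = 16756


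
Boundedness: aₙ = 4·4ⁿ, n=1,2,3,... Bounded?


aₙ = 4·4ⁿ → as n→∞, aₙ→∞ (since base 4 > 1)
No finite upper bound exists
The sequence is UNBOUNDED

Unbounded (aₙ → ∞ as n → ∞)


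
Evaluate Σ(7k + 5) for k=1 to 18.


Σ(7k+5) = 7·Σk + 5·n
= 7·171 + 5·18
= 1197 + 90 = 1287

Σ = 1287


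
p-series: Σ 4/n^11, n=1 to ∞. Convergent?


p-series test: Σ c/n^p converges if p > 1, diverges if p ≤ 1 (constant c > 0 doesn't affect convergence).
p = 11
11 > 1 → CONVERGES

Converges (p = 11 > 1)


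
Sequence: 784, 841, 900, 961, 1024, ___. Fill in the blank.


Pattern: perfect squares: n²
Terms: 784, 841, 900, 961, 1024
Next term = 1089

Next term = 1089


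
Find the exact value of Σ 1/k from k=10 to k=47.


Σₖ₌10^47 1/k = 1/10 + 1/11 + 1/12 + ... + 1/47
= 712335561944504418743/442720643463713815200
≈ 1.609

Sum = 712335561944504418743/442720643463713815200 ≈ 1.609


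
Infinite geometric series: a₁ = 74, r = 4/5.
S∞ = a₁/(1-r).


S∞ = a₁/(1-r) = 74/(1 - 4/5)
= 74/(1/5)
= 370

S∞ = 370


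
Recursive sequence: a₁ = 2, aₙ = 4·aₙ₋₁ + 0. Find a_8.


Computing step by step:
a_1 = 2
a_2 = 8
a_3 = 32
a_4 = 128
a_5 = 512
a_6 = 2048
a_7 = 8192
a_8 = 32768


a_8 = 32768


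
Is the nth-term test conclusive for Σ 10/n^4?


lim(n→∞) 10/n^4 = 0
lim aₙ = 0 → nth-term test is INCONCLUSIVE
(Need other tests; this is actually a convergent p-series with p=4 > 1)

Inconclusive (lim aₙ = 0; need another test)


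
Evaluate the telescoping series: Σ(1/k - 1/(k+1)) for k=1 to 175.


Telescoping: adjacent terms cancel.
= 1/1 - 1/176
= 1 - 1/176 = 175/176

Sum = 175/176


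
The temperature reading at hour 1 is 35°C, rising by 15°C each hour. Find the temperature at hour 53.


aₙ = a₁ + (n-1)d
= 35 + (53-1)×15
= 35 + 780
= 815

a_53 = 815


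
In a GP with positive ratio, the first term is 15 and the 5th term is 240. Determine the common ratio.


r^(n-1) = aₙ/a₁
r^4 = 240/15 = 16
r = 16^(1/4)
= ±2; taking r > 0 gives r = 2

r = 2


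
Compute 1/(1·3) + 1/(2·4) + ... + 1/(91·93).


1/(k(k+2)) = (1/2)·(1/k - 1/(k+2)) (partial fractions)
Telescoping: Σ = (1/2)·(1 + 1/2 - 1/92 - 1/93) = 12649/17112

Sum = 12649/17112


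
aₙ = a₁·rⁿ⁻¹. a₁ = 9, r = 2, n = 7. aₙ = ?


aₙ = a₁·r^(n-1)
= 9×2^6
= 9×64
= 576

a_7 = 576


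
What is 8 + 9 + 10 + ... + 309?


Σₖ₌8^309 k = Σₖ₌₁^309 k − Σₖ₌₁^7 k
= 309·310/2 − 7·8/2
= 47895 − 28 = 47867

Σk = 47867


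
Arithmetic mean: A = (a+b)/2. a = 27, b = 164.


AM = (27 + 164)/2 = 191/2 = 95.5

AM = 95.5


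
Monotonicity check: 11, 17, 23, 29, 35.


Differences: 6, 6, 6, 6
All differences > 0 → strictly INCREASING

Monotonically increasing


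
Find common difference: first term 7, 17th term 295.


d = (aₙ - a₁)/(n-1)
= (295 - 7)/(17-1)
= 288/16 = 18

d = 18


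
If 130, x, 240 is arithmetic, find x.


AM = (130 + 240)/2 = 370/2 = 185

AM = 185


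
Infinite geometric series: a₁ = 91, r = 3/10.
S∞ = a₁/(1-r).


S∞ = a₁/(1-r) = 91/(1 - 3/10)
= 91/(7/10)
= 130

S∞ = 130


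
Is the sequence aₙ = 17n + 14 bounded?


aₙ = 17n + 14 → as n→∞, aₙ→∞
No finite upper bound exists
The sequence is UNBOUNDED

Unbounded (aₙ → ∞ as n → ∞)


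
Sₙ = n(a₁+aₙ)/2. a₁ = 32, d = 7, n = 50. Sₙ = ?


aₙ = 32 + (50-1)×7 = 375
Sₙ = n(a₁+aₙ)/2 = 50×(32+375)/2
= 50×407/2 = 10175

S_50 = 10175


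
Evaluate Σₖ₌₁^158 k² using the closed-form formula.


n = 158
n(n+1)(2n+1)/6 = 158×159×317/6
= 7963674/6 = 1327279

Σk² = 1327279


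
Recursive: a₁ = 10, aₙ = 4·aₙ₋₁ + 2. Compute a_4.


Computing step by step:
a_1 = 10
a_2 = 42
a_3 = 170
a_4 = 682


a_4 = 682


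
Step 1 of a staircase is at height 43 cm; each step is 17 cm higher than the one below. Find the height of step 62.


aₙ = a₁ + (n-1)d
= 43 + (62-1)×17
= 43 + 1037
= 1080

a_62 = 1080


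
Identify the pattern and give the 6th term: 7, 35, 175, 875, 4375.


Pattern: geometric (r=5)
Terms: 7, 35, 175, 875, 4375
Next term = 21875

Next term = 21875


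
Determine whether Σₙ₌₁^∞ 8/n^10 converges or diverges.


p-series test: Σ c/n^p converges if p > 1, diverges if p ≤ 1 (constant c > 0 doesn't affect convergence).
p = 10
10 > 1 → CONVERGES

Converges (p = 10 > 1)


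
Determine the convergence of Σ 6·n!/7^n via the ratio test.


aₙ = 6·n!/7^n
a_{n+1}/aₙ = (n+1)!/7^(n+1) × 7^n/n!  (constant 6 cancels)
= (n+1)/7
L = lim(n→∞) (n+1)/7 = ∞
L > 1 → series DIVERGES

Diverges (ratio test: L = ∞ > 1)


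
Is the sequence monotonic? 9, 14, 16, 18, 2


Differences: 5, 2, 2, -16
Difference at position 1 is +5 (> 0) but position 4 is -16 (< 0) — sequence both rises and falls
→ NOT monotonic

Not monotonic


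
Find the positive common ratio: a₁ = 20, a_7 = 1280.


r^(n-1) = aₙ/a₁
r^6 = 1280/20 = 64
r = 64^(1/6)
= ±2; taking r > 0 gives r = 2

r = 2


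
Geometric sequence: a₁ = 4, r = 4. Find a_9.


aₙ = a₁·r^(n-1)
= 4×4^8
= 4×65536
= 262144

a_9 = 262144


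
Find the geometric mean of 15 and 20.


GM = √(15×20) = √300 = 17.3205

GM = 17.3205


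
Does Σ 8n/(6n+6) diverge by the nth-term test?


lim(n→∞) 8n/(6n+6) = 8/6 = 4/3  (divide numerator and denominator by n)
lim aₙ = 4/3 ≠ 0 → series DIVERGES

Diverges (lim aₙ = 4/3 ≠ 0)


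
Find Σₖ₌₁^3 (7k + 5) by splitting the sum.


Σ(7k+5) = 7·Σk + 5·n
= 7·6 + 5·3
= 42 + 15 = 57

Σ = 57


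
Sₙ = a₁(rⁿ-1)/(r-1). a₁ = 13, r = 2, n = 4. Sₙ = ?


Sₙ = 13×(2^4 - 1)/(2 - 1)
= 13×(16 - 1)/1
= 13×15/1
= 195

S_4 = 195


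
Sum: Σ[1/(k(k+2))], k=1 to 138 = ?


1/(k(k+2)) = (1/2)·(1/k - 1/(k+2)) (partial fractions)
Telescoping: Σ = (1/2)·(1 + 1/2 - 1/139 - 1/140) = 28911/38920

Sum = 28911/38920


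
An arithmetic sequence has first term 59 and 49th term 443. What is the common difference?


d = (aₙ - a₁)/(n-1)
= (443 - 59)/(49-1)
= 384/48 = 8

d = 8


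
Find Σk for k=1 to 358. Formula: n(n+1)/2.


n(n+1)/2 = 358×359/2 = 128522/2 = 64261

Σk = 64261


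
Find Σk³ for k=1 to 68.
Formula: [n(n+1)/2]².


n(n+1)/2 = 68×69/2 = 2346
Σk³ = 2346² = 5503716

Σk³ = 5503716


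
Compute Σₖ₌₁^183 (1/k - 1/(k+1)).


Telescoping: adjacent terms cancel.
= 1/1 - 1/184
= 1 - 1/184 = 183/184

Sum = 183/184


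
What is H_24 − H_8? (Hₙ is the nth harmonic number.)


Σₖ₌9^24 1/k = 1/9 + 1/10 + 1/11 + ... + 1/24
= 1888438373/1784742960
≈ 1.0581

Sum = 1888438373/1784742960 ≈ 1.0581


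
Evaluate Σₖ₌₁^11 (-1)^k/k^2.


S = -1 + 1/4 - 1/9 + 1/16 - 1/25 + 1/36 - 1/49 + 1/64 ± ...
= -0.8262
(Full series converges to -π²/12 ≈ -0.8225)

S_11 = -0.8262


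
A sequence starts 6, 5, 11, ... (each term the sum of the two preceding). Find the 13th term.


Computing iteratively: 6, 5, 11, 16, 27, 43, 70, 113, 183, 296, 479, 775, ...
a_13 = 1254

a_13 = 1254


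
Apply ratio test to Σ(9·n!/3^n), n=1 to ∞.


aₙ = 9·n!/3^n
a_{n+1}/aₙ = (n+1)!/3^(n+1) × 3^n/n!  (constant 9 cancels)
= (n+1)/3
L = lim(n→∞) (n+1)/3 = ∞
L > 1 → series DIVERGES

Diverges (ratio test: L = ∞ > 1)


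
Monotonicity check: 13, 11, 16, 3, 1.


Differences: -2, 5, -13, -2
Difference at position 2 is +5 (> 0) but position 1 is -2 (< 0) — sequence both rises and falls
→ NOT monotonic

Not monotonic


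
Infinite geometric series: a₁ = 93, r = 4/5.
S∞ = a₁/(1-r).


S∞ = a₁/(1-r) = 93/(1 - 4/5)
= 93/(1/5)
= 465

S∞ = 465


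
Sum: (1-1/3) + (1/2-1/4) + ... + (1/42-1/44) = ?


Telescoping with gap 2: two head and two tail terms survive.
= (1 + 1/2) - (1/43 + 1/44)
= 3/2 - 1/43 - 1/44 = 2751/1892

Sum = 2751/1892


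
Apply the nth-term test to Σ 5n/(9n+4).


lim(n→∞) 5n/(9n+4) = 5/9 = 5/9  (divide numerator and denominator by n)
lim aₙ = 5/9 ≠ 0 → series DIVERGES

Diverges (lim aₙ = 5/9 ≠ 0)


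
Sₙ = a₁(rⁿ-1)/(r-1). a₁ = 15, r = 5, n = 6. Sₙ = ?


Sₙ = 15×(5^6 - 1)/(5 - 1)
= 15×(15625 - 1)/4
= 15×15624/4
= 58590

S_6 = 58590


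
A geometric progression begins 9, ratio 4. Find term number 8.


aₙ = a₁·r^(n-1)
= 9×4^7
= 9×16384
= 147456

a_8 = 147456


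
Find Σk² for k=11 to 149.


Σₖ₌11^149 k² = Σₖ₌₁^149 k² − Σₖ₌₁^10 k²
= 149·150·299/6 − 10·11·21/6
= 1113775 − 385 = 1113390

Σk² = 1113390


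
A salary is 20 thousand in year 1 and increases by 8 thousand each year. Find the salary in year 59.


aₙ = a₁ + (n-1)d
= 20 + (59-1)×8
= 20 + 464
= 484

a_59 = 484


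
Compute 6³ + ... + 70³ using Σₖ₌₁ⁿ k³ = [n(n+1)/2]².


Σₖ₌6^70 k³ = [70·71/2]² − [5·6/2]²
= 6175225 − 225 = 6175000

Σk³ = 6175000


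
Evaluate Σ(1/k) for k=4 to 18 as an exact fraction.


Σₖ₌4^18 1/k = 1/4 + 1/5 + 1/6 + ... + 1/18
= 6786821/4084080
≈ 1.6618

Sum = 6786821/4084080 ≈ 1.6618


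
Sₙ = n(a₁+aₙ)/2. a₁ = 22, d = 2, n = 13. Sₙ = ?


aₙ = 22 + (13-1)×2 = 46
Sₙ = n(a₁+aₙ)/2 = 13×(22+46)/2
= 13×68/2 = 442

S_13 = 442


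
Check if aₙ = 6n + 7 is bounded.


aₙ = 6n + 7 → as n→∞, aₙ→∞
No finite upper bound exists
The sequence is UNBOUNDED

Unbounded (aₙ → ∞ as n → ∞)


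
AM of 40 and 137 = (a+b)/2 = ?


AM = (40 + 137)/2 = 177/2 = 88.5

AM = 88.5


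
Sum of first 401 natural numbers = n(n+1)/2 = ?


n(n+1)/2 = 401×402/2 = 161202/2 = 80601

Σk = 80601


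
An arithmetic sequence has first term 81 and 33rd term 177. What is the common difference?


d = (aₙ - a₁)/(n-1)
= (177 - 81)/(33-1)
= 96/32 = 3

d = 3


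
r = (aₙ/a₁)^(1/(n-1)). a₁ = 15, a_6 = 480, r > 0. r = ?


r^(n-1) = aₙ/a₁
r^5 = 480/15 = 32
r = 32^(1/5)
= 2

r = 2


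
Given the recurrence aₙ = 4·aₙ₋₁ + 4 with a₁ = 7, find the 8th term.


Computing step by step:
a_1 = 7
a_2 = 32
a_3 = 132
a_4 = 532
a_5 = 2132
a_6 = 8532
a_7 = 34132
a_8 = 136532


a_8 = 136532


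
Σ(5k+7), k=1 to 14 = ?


Σ(5k+7) = 5·Σk + 7·n
= 5·105 + 7·14
= 525 + 98 = 623

Σ = 623


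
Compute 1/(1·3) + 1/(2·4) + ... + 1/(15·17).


1/(k(k+2)) = (1/2)·(1/k - 1/(k+2)) (partial fractions)
Telescoping: Σ = (1/2)·(1 + 1/2 - 1/16 - 1/17) = 375/544

Sum = 375/544


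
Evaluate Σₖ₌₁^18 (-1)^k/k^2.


S = -1 + 1/4 - 1/9 + 1/16 - 1/25 + 1/36 - 1/49 + 1/64 ± ...
= -0.821
(Full series converges to -π²/12 ≈ -0.8225)

S_18 = -0.821


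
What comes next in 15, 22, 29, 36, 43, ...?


Pattern: arithmetic (d=7)
Terms: 15, 22, 29, 36, 43
Next term = 50

Next term = 50


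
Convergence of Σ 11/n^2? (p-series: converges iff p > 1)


p-series test: Σ c/n^p converges if p > 1, diverges if p ≤ 1 (constant c > 0 doesn't affect convergence).
p = 2
2 > 1 → CONVERGES

Converges (p = 2 > 1)


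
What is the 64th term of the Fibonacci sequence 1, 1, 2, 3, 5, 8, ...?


Fibonacci sequence: 1, 1, 2, 3, 5, 8, 13, 21, 34, 55, 89, ...
F(64) = 10610209857723

F(64) = 10610209857723


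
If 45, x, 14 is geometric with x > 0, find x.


GM = √(45×14) = √630 = 25.0998

GM = 25.0998


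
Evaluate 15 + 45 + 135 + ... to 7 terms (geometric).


Sₙ = 15×(3^7 - 1)/(3 - 1)
= 15×(2187 - 1)/2
= 15×2186/2
= 16395

S_7 = 16395


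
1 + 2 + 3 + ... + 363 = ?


n(n+1)/2 = 363×364/2 = 132132/2 = 66066

Σk = 66066


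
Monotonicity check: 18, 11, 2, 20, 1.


Differences: -7, -9, 18, -19
Difference at position 3 is +18 (> 0) but position 1 is -7 (< 0) — sequence both rises and falls
→ NOT monotonic

Not monotonic


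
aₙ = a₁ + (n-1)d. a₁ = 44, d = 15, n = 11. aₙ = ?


aₙ = a₁ + (n-1)d
= 44 + (11-1)×15
= 44 + 150
= 194

a_11 = 194


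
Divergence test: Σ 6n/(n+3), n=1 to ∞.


lim(n→∞) 6n/(n+3) = 6/1 = 6  (divide numerator and denominator by n)
lim aₙ = 6 ≠ 0 → series DIVERGES

Diverges (lim aₙ = 6 ≠ 0)


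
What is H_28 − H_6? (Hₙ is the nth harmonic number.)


Σₖ₌7^28 1/k = 1/7 + 1/8 + 1/9 + ... + 1/28
= 118636677563/80313433200
≈ 1.4772

Sum = 118636677563/80313433200 ≈ 1.4772


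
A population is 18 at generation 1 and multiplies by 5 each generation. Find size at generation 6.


aₙ = a₁·r^(n-1)
= 18×5^5
= 18×3125
= 56250

a_6 = 56250


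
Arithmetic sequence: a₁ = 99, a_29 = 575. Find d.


d = (aₙ - a₁)/(n-1)
= (575 - 99)/(29-1)
= 476/28 = 17

d = 17


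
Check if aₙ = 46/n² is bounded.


a₁ = 46, a₂ = 46/4, a₃ = 46/9, ...
0 < aₙ ≤ 46 for all n ≥ 1
The sequence IS bounded

Bounded (0 < aₙ ≤ 46)


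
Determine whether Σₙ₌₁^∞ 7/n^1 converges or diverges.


p-series test: Σ c/n^p converges if p > 1, diverges if p ≤ 1 (constant c > 0 doesn't affect convergence).
p = 1
1 ≤ 1 → DIVERGES

Diverges (p = 1 ≤ 1)


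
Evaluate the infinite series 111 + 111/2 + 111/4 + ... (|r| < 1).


S∞ = a₁/(1-r) = 111/(1 - 1/2)
= 111/(1/2)
= 222

S∞ = 222


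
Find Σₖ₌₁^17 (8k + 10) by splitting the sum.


Σ(8k+10) = 8·Σk + 10·n
= 8·153 + 10·17
= 1224 + 170 = 1394

Σ = 1394


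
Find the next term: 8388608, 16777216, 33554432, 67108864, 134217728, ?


Pattern: powers of 2: 2ⁿ
Terms: 8388608, 16777216, 33554432, 67108864, 134217728
Next term = 268435456

Next term = 268435456


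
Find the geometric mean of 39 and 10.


GM = √(39×10) = √390 = 19.7484

GM = 19.7484


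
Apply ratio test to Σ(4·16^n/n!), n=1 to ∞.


aₙ = 4·16^n/n!
a_{n+1}/aₙ = 16^(n+1)/(n+1)! × n!/16^n  (constant 4 cancels)
= 16/(n+1)
L = lim(n→∞) 16/(n+1) = 0
L < 1 → series CONVERGES

Converges (ratio test: L = 0 < 1)


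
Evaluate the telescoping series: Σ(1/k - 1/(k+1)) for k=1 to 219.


Telescoping: adjacent terms cancel.
= 1/1 - 1/220
= 1 - 1/220 = 219/220

Sum = 219/220


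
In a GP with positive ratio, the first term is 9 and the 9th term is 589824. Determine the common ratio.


r^(n-1) = aₙ/a₁
r^8 = 589824/9 = 65536
r = 65536^(1/8)
= ±4; taking r > 0 gives r = 4

r = 4


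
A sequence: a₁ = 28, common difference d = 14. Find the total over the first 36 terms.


aₙ = 28 + (36-1)×14 = 518
Sₙ = n(a₁+aₙ)/2 = 36×(28+518)/2
= 36×546/2 = 9828

S_36 = 9828


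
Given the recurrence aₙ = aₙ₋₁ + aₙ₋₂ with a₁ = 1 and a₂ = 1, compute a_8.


Computing iteratively: 1, 1, 2, 3, 5, 8, 13, 21
a_8 = 21

a_8 = 21


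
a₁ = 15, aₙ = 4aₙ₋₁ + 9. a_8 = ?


Computing step by step:
a_1 = 15
a_2 = 69
a_3 = 285
a_4 = 1149
a_5 = 4605
a_6 = 18429
a_7 = 73725
a_8 = 294909


a_8 = 294909


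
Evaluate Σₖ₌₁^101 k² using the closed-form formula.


n = 101
n(n+1)(2n+1)/6 = 101×102×203/6
= 2091306/6 = 348551

Σk² = 348551


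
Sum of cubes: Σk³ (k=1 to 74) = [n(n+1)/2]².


n(n+1)/2 = 74×75/2 = 2775
Σk³ = 2775² = 7700625

Σk³ = 7700625


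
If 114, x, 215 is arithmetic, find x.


AM = (114 + 215)/2 = 329/2 = 164.5

AM = 164.5


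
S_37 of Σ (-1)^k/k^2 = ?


S = -1 + 1/4 - 1/9 + 1/16 - 1/25 + 1/36 - 1/49 + 1/64 ± ...
= -0.8228
(Full series converges to -π²/12 ≈ -0.8225)

S_37 = -0.8228


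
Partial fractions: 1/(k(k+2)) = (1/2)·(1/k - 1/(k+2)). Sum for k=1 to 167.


1/(k(k+2)) = (1/2)·(1/k - 1/(k+2)) (partial fractions)
Telescoping: Σ = (1/2)·(1 + 1/2 - 1/168 - 1/169) = 42251/56784

Sum = 42251/56784


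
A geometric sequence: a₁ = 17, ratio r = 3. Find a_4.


aₙ = a₁·r^(n-1)
= 17×3^3
= 17×27
= 459

a_4 = 459


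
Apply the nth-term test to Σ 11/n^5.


lim(n→∞) 11/n^5 = 0
lim aₙ = 0 → nth-term test is INCONCLUSIVE
(Need other tests; this is actually a convergent p-series with p=5 > 1)

Inconclusive (lim aₙ = 0; need another test)


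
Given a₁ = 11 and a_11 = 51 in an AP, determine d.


d = (aₙ - a₁)/(n-1)
= (51 - 11)/(11-1)
= 40/10 = 4

d = 4


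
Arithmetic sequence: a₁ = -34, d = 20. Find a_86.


aₙ = a₁ + (n-1)d
= -34 + (86-1)×20
= -34 + 1700
= 1666

a_86 = 1666


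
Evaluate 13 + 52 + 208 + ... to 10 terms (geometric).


Sₙ = 13×(4^10 - 1)/(4 - 1)
= 13×(1048576 - 1)/3
= 13×1048575/3
= 4543825

S_10 = 4543825


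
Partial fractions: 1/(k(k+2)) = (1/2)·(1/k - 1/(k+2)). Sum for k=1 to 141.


1/(k(k+2)) = (1/2)·(1/k - 1/(k+2)) (partial fractions)
Telescoping: Σ = (1/2)·(1 + 1/2 - 1/142 - 1/143) = 15087/20306

Sum = 15087/20306


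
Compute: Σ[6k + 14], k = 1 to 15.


Σ(6k+14) = 6·Σk + 14·n
= 6·120 + 14·15
= 720 + 210 = 930

Σ = 930


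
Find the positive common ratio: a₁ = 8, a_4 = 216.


r^(n-1) = aₙ/a₁
r^3 = 216/8 = 27
r = 27^(1/3)
= 3

r = 3


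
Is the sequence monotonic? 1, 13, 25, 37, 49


Differences: 12, 12, 12, 12
All differences > 0 → strictly INCREASING

Monotonically increasing
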